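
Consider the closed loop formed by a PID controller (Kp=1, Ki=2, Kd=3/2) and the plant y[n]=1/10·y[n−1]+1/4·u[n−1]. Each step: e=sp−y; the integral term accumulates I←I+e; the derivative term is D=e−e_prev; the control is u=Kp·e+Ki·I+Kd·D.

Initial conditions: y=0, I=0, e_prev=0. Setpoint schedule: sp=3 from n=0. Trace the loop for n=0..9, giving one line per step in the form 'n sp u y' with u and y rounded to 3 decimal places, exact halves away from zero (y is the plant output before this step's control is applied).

0 3 13.500 0.000
1 3 -0.188 3.375
2 3 18.005 0.291
3 3 -0.281 4.530
4 3 21.682 0.383
5 3 -2.147 5.459
6 3 25.073 0.009
7 3 -5.290 6.269
8 3 28.903 -0.696
9 3 -9.486 7.156

(exact arithmetic carried between steps; '≈' marks a value shown rounded to 6 d.p. or computed from one; I and e_prev carry over from the previous line; the table rounds u and y to 3 d.p., halves away from zero)
n=0: y=0, sp=3, e=sp−y=3; I=3, D=e−e_prev=3; u=1·3+2·3+3/2·3=13.5; next y=1/10·0+1/4·13.5=3.375
n=1: y=3.375, sp=3, e=sp−y=-0.375; I=2.625, D=e−e_prev=-3.375; u=1·(-0.375)+2·2.625+3/2·(-3.375)=-0.1875; next y=1/10·3.375+1/4·(-0.1875)=0.290625
n=2: y=0.290625, sp=3, e=sp−y=2.709375; I=5.334375, D=e−e_prev=3.084375; u=1·2.709375+2·5.334375+3/2·3.084375≈18.004688; next y=1/10·0.290625+1/4·18.004688≈4.530234
n=3: y≈4.530234, sp=3, e=sp−y≈-1.530234; I≈3.804141, D=e−e_prev≈-4.239609; u=1·(-1.530234)+2·3.804141+3/2·(-4.239609)≈-0.281367; next y=1/10·4.530234+1/4·(-0.281367)≈0.382682
n=4: y≈0.382682, sp=3, e=sp−y≈2.617318; I≈6.421459, D=e−e_prev≈4.147553; u=1·2.617318+2·6.421459+3/2·4.147553≈21.681565; next y=1/10·0.382682+1/4·21.681565≈5.458660
n=5: y≈5.458660, sp=3, e=sp−y≈-2.458660; I≈3.962799, D=e−e_prev≈-5.075978; u=1·(-2.458660)+2·3.962799+3/2·(-5.075978)≈-2.147027; next y=1/10·5.458660+1/4·(-2.147027)≈0.009109
n=6: y≈0.009109, sp=3, e=sp−y≈2.990891; I≈6.953690, D=e−e_prev≈5.449550; u=1·2.990891+2·6.953690+3/2·5.449550≈25.072597; next y=1/10·0.009109+1/4·25.072597≈6.269060
n=7: y≈6.269060, sp=3, e=sp−y≈-3.269060; I≈3.684630, D=e−e_prev≈-6.259951; u=1·(-3.269060)+2·3.684630+3/2·(-6.259951)≈-5.289727; next y=1/10·6.269060+1/4·(-5.289727)≈-0.695526
n=8: y≈-0.695526, sp=3, e=sp−y≈3.695526; I≈7.380156, D=e−e_prev≈6.964586; u=1·3.695526+2·7.380156+3/2·6.964586≈28.902716; next y=1/10·(-0.695526)+1/4·28.902716≈7.156126
n=9: y≈7.156126, sp=3, e=sp−y≈-4.156126; I≈3.224029, D=e−e_prev≈-7.851652; u=1·(-4.156126)+2·3.224029+3/2·(-7.851652)≈-9.485546; next y=1/10·7.156126+1/4·(-9.485546)≈-1.655774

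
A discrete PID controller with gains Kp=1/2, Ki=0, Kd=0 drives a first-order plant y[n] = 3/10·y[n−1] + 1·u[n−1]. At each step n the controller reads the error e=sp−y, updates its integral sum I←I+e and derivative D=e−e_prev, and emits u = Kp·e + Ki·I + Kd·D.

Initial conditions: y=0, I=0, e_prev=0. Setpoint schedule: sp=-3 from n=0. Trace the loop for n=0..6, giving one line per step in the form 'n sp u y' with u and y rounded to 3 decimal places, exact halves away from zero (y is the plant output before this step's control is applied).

(exact arithmetic carried between steps; '≈' marks a value shown rounded to 6 d.p. or computed from one; I and e_prev carry over from the previous line; the table rounds u and y to 3 d.p., halves away from zero)
n=0: y=0, sp=-3, e=sp−y=-3; I=-3, D=e−e_prev=-3; u=1/2·(-3)+0·(-3)+0·(-3)=-1.5; next y=3/10·0+1·(-1.5)=-1.5
n=1: y=-1.5, sp=-3, e=sp−y=-1.5; I=-4.5, D=e−e_prev=1.5; u=1/2·(-1.5)+0·(-4.5)+0·1.5=-0.75; next y=3/10·(-1.5)+1·(-0.75)=-1.2
n=2: y=-1.2, sp=-3, e=sp−y=-1.8; I=-6.3, D=e−e_prev=-0.3; u=1/2·(-1.8)+0·(-6.3)+0·(-0.3)=-0.9; next y=3/10·(-1.2)+1·(-0.9)=-1.26
n=3: y=-1.26, sp=-3, e=sp−y=-1.74; I=-8.04, D=e−e_prev=0.06; u=1/2·(-1.74)+0·(-8.04)+0·0.06=-0.87; next y=3/10·(-1.26)+1·(-0.87)=-1.248
n=4: y=-1.248, sp=-3, e=sp−y=-1.752; I=-9.792, D=e−e_prev=-0.012; u=1/2·(-1.752)+0·(-9.792)+0·(-0.012)=-0.876; next y=3/10·(-1.248)+1·(-0.876)=-1.2504
n=5: y=-1.2504, sp=-3, e=sp−y=-1.7496; I=-11.5416, D=e−e_prev=0.0024; u=1/2·(-1.7496)+0·(-11.5416)+0·0.0024=-0.8748; next y=3/10·(-1.2504)+1·(-0.8748)=-1.24992
n=6: y=-1.24992, sp=-3, e=sp−y=-1.75008; I=-13.29168, D=e−e_prev=-0.00048; u=1/2·(-1.75008)+0·(-13.29168)+0·(-0.00048)=-0.87504; next y=3/10·(-1.24992)+1·(-0.87504)=-1.250016

0 -3 -1.500 0.000
1 -3 -0.750 -1.500
2 -3 -0.900 -1.200
3 -3 -0.870 -1.260
4 -3 -0.876 -1.248
5 -3 -0.875 -1.250
6 -3 -0.875 -1.250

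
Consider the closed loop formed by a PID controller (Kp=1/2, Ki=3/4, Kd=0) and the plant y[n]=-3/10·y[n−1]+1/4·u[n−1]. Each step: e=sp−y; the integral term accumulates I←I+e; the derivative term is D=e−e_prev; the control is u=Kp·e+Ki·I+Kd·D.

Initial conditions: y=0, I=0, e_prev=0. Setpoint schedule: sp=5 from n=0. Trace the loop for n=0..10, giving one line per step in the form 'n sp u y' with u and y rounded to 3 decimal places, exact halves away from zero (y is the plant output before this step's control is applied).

0 5 6.250 0.000
1 5 8.047 1.563
2 5 10.649 1.543
3 5 12.422 2.199
4 5 14.214 2.446
5 5 15.662 2.820
6 5 16.985 3.070
7 5 18.113 3.325
8 5 19.113 3.531
9 5 19.979 3.719
10 5 20.740 3.879

(exact arithmetic carried between steps; '≈' marks a value shown rounded to 6 d.p. or computed from one; I and e_prev carry over from the previous line; the table rounds u and y to 3 d.p., halves away from zero)
n=0: y=0, sp=5, e=sp−y=5; I=5, D=e−e_prev=5; u=1/2·5+3/4·5+0·5=6.25; next y=-3/10·0+1/4·6.25=1.5625
n=1: y=1.5625, sp=5, e=sp−y=3.4375; I=8.4375, D=e−e_prev=-1.5625; u=1/2·3.4375+3/4·8.4375+0·(-1.5625)=8.046875; next y=-3/10·1.5625+1/4·8.046875≈1.542969
n=2: y≈1.542969, sp=5, e=sp−y≈3.457031; I≈11.894531, D=e−e_prev≈0.019531; u=1/2·3.457031+3/4·11.894531+0·0.019531≈10.649414; next y=-3/10·1.542969+1/4·10.649414≈2.199463
n=3: y≈2.199463, sp=5, e=sp−y≈2.800537; I≈14.695068, D=e−e_prev≈-0.656494; u=1/2·2.800537+3/4·14.695068+0·(-0.656494)≈12.421570; next y=-3/10·2.199463+1/4·12.421570≈2.445554
n=4: y≈2.445554, sp=5, e=sp−y≈2.554446; I≈17.249515, D=e−e_prev≈-0.246091; u=1/2·2.554446+3/4·17.249515+0·(-0.246091)≈14.214359; next y=-3/10·2.445554+1/4·14.214359≈2.819924
n=5: y≈2.819924, sp=5, e=sp−y≈2.180076; I≈19.429591, D=e−e_prev≈-0.374370; u=1/2·2.180076+3/4·19.429591+0·(-0.374370)≈15.662231; next y=-3/10·2.819924+1/4·15.662231≈3.069581
n=6: y≈3.069581, sp=5, e=sp−y≈1.930419; I≈21.360010, D=e−e_prev≈-0.249657; u=1/2·1.930419+3/4·21.360010+0·(-0.249657)≈16.985217; next y=-3/10·3.069581+1/4·16.985217≈3.325430
n=7: y≈3.325430, sp=5, e=sp−y≈1.674570; I≈23.034580, D=e−e_prev≈-0.255849; u=1/2·1.674570+3/4·23.034580+0·(-0.255849)≈18.113220; next y=-3/10·3.325430+1/4·18.113220≈3.530676
n=8: y≈3.530676, sp=5, e=sp−y≈1.469324; I≈24.503904, D=e−e_prev≈-0.205246; u=1/2·1.469324+3/4·24.503904+0·(-0.205246)≈19.112590; next y=-3/10·3.530676+1/4·19.112590≈3.718945
n=9: y≈3.718945, sp=5, e=sp−y≈1.281055; I≈25.784959, D=e−e_prev≈-0.188269; u=1/2·1.281055+3/4·25.784959+0·(-0.188269)≈19.979247; next y=-3/10·3.718945+1/4·19.979247≈3.879128
n=10: y≈3.879128, sp=5, e=sp−y≈1.120872; I≈26.905831, D=e−e_prev≈-0.160184; u=1/2·1.120872+3/4·26.905831+0·(-0.160184)≈20.739809; next y=-3/10·3.879128+1/4·20.739809≈4.021214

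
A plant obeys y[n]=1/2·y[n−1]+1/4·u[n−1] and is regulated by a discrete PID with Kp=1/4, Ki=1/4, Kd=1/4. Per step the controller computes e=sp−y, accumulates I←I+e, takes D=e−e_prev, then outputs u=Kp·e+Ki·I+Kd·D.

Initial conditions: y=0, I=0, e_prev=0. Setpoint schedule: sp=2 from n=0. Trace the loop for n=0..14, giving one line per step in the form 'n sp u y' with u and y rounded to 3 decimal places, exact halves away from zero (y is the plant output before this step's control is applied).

0 2 1.500 0.000
1 2 1.219 0.375
2 2 1.631 0.492
3 2 1.916 0.654
4 2 2.179 0.806
5 2 2.409 0.948
6 2 2.611 1.076
7 2 2.788 1.191
8 2 2.943 1.292
9 2 3.078 1.382
10 2 3.196 1.461
11 2 3.299 1.529
12 2 3.389 1.589
13 2 3.467 1.642
14 2 3.535 1.688

(exact arithmetic carried between steps; '≈' marks a value shown rounded to 6 d.p. or computed from one; I and e_prev carry over from the previous line; the table rounds u and y to 3 d.p., halves away from zero)
n=0: y=0, sp=2, e=sp−y=2; I=2, D=e−e_prev=2; u=1/4·2+1/4·2+1/4·2=1.5; next y=1/2·0+1/4·1.5=0.375
n=1: y=0.375, sp=2, e=sp−y=1.625; I=3.625, D=e−e_prev=-0.375; u=1/4·1.625+1/4·3.625+1/4·(-0.375)=1.21875; next y=1/2·0.375+1/4·1.21875≈0.492188
n=2: y≈0.492188, sp=2, e=sp−y≈1.507813; I≈5.132813, D=e−e_prev≈-0.117188; u=1/4·1.507813+1/4·5.132813+1/4·(-0.117188)≈1.630859; next y=1/2·0.492188+1/4·1.630859≈0.653809
n=3: y≈0.653809, sp=2, e=sp−y≈1.346191; I≈6.479004, D=e−e_prev≈-0.161621; u=1/4·1.346191+1/4·6.479004+1/4·(-0.161621)≈1.915894; next y=1/2·0.653809+1/4·1.915894≈0.805878
n=4: y≈0.805878, sp=2, e=sp−y≈1.194122; I≈7.673126, D=e−e_prev≈-0.152069; u=1/4·1.194122+1/4·7.673126+1/4·(-0.152069)≈2.178795; next y=1/2·0.805878+1/4·2.178795≈0.947638
n=5: y≈0.947638, sp=2, e=sp−y≈1.052362; I≈8.725489, D=e−e_prev≈-0.141760; u=1/4·1.052362+1/4·8.725489+1/4·(-0.141760)≈2.409023; next y=1/2·0.947638+1/4·2.409023≈1.076074
n=6: y≈1.076074, sp=2, e=sp−y≈0.923926; I≈9.649414, D=e−e_prev≈-0.128437; u=1/4·0.923926+1/4·9.649414+1/4·(-0.128437)≈2.611226; next y=1/2·1.076074+1/4·2.611226≈1.190844
n=7: y≈1.190844, sp=2, e=sp−y≈0.809156; I≈10.458571, D=e−e_prev≈-0.114769; u=1/4·0.809156+1/4·10.458571+1/4·(-0.114769)≈2.788239; next y=1/2·1.190844+1/4·2.788239≈1.292482
n=8: y≈1.292482, sp=2, e=sp−y≈0.707518; I≈11.166089, D=e−e_prev≈-0.101638; u=1/4·0.707518+1/4·11.166089+1/4·(-0.101638)≈2.942992; next y=1/2·1.292482+1/4·2.942992≈1.381989
n=9: y≈1.381989, sp=2, e=sp−y≈0.618011; I≈11.784100, D=e−e_prev≈-0.089507; u=1/4·0.618011+1/4·11.784100+1/4·(-0.089507)≈3.078151; next y=1/2·1.381989+1/4·3.078151≈1.460532
n=10: y≈1.460532, sp=2, e=sp−y≈0.539468; I≈12.323568, D=e−e_prev≈-0.078543; u=1/4·0.539468+1/4·12.323568+1/4·(-0.078543)≈3.196123; next y=1/2·1.460532+1/4·3.196123≈1.529297
n=11: y≈1.529297, sp=2, e=sp−y≈0.470703; I≈12.794271, D=e−e_prev≈-0.068765; u=1/4·0.470703+1/4·12.794271+1/4·(-0.068765)≈3.299052; next y=1/2·1.529297+1/4·3.299052≈1.589412
n=12: y≈1.589412, sp=2, e=sp−y≈0.410588; I≈13.204859, D=e−e_prev≈-0.060115; u=1/4·0.410588+1/4·13.204859+1/4·(-0.060115)≈3.388833; next y=1/2·1.589412+1/4·3.388833≈1.641914
n=13: y≈1.641914, sp=2, e=sp−y≈0.358086; I≈13.562945, D=e−e_prev≈-0.052503; u=1/4·0.358086+1/4·13.562945+1/4·(-0.052503)≈3.467132; next y=1/2·1.641914+1/4·3.467132≈1.687740
n=14: y≈1.687740, sp=2, e=sp−y≈0.312260; I≈13.875205, D=e−e_prev≈-0.045826; u=1/4·0.312260+1/4·13.875205+1/4·(-0.045826)≈3.535410; next y=1/2·1.687740+1/4·3.535410≈1.727722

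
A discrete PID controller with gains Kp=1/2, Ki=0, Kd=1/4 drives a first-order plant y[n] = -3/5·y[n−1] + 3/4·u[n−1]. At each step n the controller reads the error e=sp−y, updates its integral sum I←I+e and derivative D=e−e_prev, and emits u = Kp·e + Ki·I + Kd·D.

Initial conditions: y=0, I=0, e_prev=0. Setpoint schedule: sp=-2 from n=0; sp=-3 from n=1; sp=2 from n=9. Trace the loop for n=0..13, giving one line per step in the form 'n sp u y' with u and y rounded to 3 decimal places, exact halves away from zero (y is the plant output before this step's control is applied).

(exact arithmetic carried between steps; '≈' marks a value shown rounded to 6 d.p. or computed from one; I and e_prev carry over from the previous line; the table rounds u and y to 3 d.p., halves away from zero)
n=0: y=0, sp=-2, e=sp−y=-2; I=-2, D=e−e_prev=-2; u=1/2·(-2)+0·(-2)+1/4·(-2)=-1.5; next y=-3/5·0+3/4·(-1.5)=-1.125
n=1: y=-1.125, sp=-3, e=sp−y=-1.875; I=-3.875, D=e−e_prev=0.125; u=1/2·(-1.875)+0·(-3.875)+1/4·0.125=-0.90625; next y=-3/5·(-1.125)+3/4·(-0.90625)≈-0.004688
n=2: y≈-0.004688, sp=-3, e=sp−y≈-2.995313; I≈-6.870313, D=e−e_prev≈-1.120313; u=1/2·(-2.995313)+0·(-6.870313)+1/4·(-1.120313)≈-1.777734; next y=-3/5·(-0.004688)+3/4·(-1.777734)≈-1.330488
n=3: y≈-1.330488, sp=-3, e=sp−y≈-1.669512; I≈-8.539824, D=e−e_prev≈1.325801; u=1/2·(-1.669512)+0·(-8.539824)+1/4·1.325801≈-0.503306; next y=-3/5·(-1.330488)+3/4·(-0.503306)≈0.420814
n=4: y≈0.420814, sp=-3, e=sp−y≈-3.420814; I≈-11.960638, D=e−e_prev≈-1.751302; u=1/2·(-3.420814)+0·(-11.960638)+1/4·(-1.751302)≈-2.148232; next y=-3/5·0.420814+3/4·(-2.148232)≈-1.863663
n=5: y≈-1.863663, sp=-3, e=sp−y≈-1.136337; I≈-13.096975, D=e−e_prev≈2.284476; u=1/2·(-1.136337)+0·(-13.096975)+1/4·2.284476≈0.002950; next y=-3/5·(-1.863663)+3/4·0.002950≈1.120410
n=6: y≈1.120410, sp=-3, e=sp−y≈-4.120410; I≈-17.217386, D=e−e_prev≈-2.984073; u=1/2·(-4.120410)+0·(-17.217386)+1/4·(-2.984073)≈-2.806223; next y=-3/5·1.120410+3/4·(-2.806223)≈-2.776914
n=7: y≈-2.776914, sp=-3, e=sp−y≈-0.223086; I≈-17.440472, D=e−e_prev≈3.897324; u=1/2·(-0.223086)+0·(-17.440472)+1/4·3.897324≈0.862788; next y=-3/5·(-2.776914)+3/4·0.862788≈2.313239
n=8: y≈2.313239, sp=-3, e=sp−y≈-5.313239; I≈-22.753711, D=e−e_prev≈-5.090153; u=1/2·(-5.313239)+0·(-22.753711)+1/4·(-5.090153)≈-3.929158; next y=-3/5·2.313239+3/4·(-3.929158)≈-4.334812
n=9: y≈-4.334812, sp=2, e=sp−y≈6.334812; I≈-16.418899, D=e−e_prev≈11.648051; u=1/2·6.334812+0·(-16.418899)+1/4·11.648051≈6.079418; next y=-3/5·(-4.334812)+3/4·6.079418≈7.160451
n=10: y≈7.160451, sp=2, e=sp−y≈-5.160451; I≈-21.579350, D=e−e_prev≈-11.495262; u=1/2·(-5.160451)+0·(-21.579350)+1/4·(-11.495262)≈-5.454041; next y=-3/5·7.160451+3/4·(-5.454041)≈-8.386801
n=11: y≈-8.386801, sp=2, e=sp−y≈10.386801; I≈-11.192549, D=e−e_prev≈15.547252; u=1/2·10.386801+0·(-11.192549)+1/4·15.547252≈9.080214; next y=-3/5·(-8.386801)+3/4·9.080214≈11.842241
n=12: y≈11.842241, sp=2, e=sp−y≈-9.842241; I≈-21.034790, D=e−e_prev≈-20.229042; u=1/2·(-9.842241)+0·(-21.034790)+1/4·(-20.229042)≈-9.978381; next y=-3/5·11.842241+3/4·(-9.978381)≈-14.589130
n=13: y≈-14.589130, sp=2, e=sp−y≈16.589130; I≈-4.445660, D=e−e_prev≈26.431371; u=1/2·16.589130+0·(-4.445660)+1/4·26.431371≈14.902408; next y=-3/5·(-14.589130)+3/4·14.902408≈19.930284

0 -2 -1.500 0.000
1 -3 -0.906 -1.125
2 -3 -1.778 -0.005
3 -3 -0.503 -1.330
4 -3 -2.148 0.421
5 -3 0.003 -1.864
6 -3 -2.806 1.120
7 -3 0.863 -2.777
8 -3 -3.929 2.313
9 2 6.079 -4.335
10 2 -5.454 7.160
11 2 9.080 -8.387
12 2 -9.978 11.842
13 2 14.902 -14.589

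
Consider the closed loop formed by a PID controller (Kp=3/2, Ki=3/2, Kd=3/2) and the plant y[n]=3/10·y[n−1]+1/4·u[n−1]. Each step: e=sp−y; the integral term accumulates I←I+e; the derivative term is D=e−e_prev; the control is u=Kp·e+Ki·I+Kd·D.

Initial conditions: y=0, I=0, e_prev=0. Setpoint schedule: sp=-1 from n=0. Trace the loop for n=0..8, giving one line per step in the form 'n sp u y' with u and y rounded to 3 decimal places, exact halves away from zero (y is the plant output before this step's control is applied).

0 -1 -4.500 0.000
1 -1 0.563 -1.125
2 -1 -5.114 -0.197
3 -1 0.207 -1.338
4 -1 -5.444 -0.350
5 -1 0.086 -1.466
6 -1 -5.604 -0.418
7 -1 0.081 -1.526
8 -1 -5.691 -0.438

(exact arithmetic carried between steps; '≈' marks a value shown rounded to 6 d.p. or computed from one; I and e_prev carry over from the previous line; the table rounds u and y to 3 d.p., halves away from zero)
n=0: y=0, sp=-1, e=sp−y=-1; I=-1, D=e−e_prev=-1; u=3/2·(-1)+3/2·(-1)+3/2·(-1)=-4.5; next y=3/10·0+1/4·(-4.5)=-1.125
n=1: y=-1.125, sp=-1, e=sp−y=0.125; I=-0.875, D=e−e_prev=1.125; u=3/2·0.125+3/2·(-0.875)+3/2·1.125=0.5625; next y=3/10·(-1.125)+1/4·0.5625=-0.196875
n=2: y=-0.196875, sp=-1, e=sp−y=-0.803125; I=-1.678125, D=e−e_prev=-0.928125; u=3/2·(-0.803125)+3/2·(-1.678125)+3/2·(-0.928125)≈-5.114063; next y=3/10·(-0.196875)+1/4·(-5.114063)≈-1.337578
n=3: y≈-1.337578, sp=-1, e=sp−y≈0.337578; I≈-1.340547, D=e−e_prev≈1.140703; u=3/2·0.337578+3/2·(-1.340547)+3/2·1.140703≈0.206602; next y=3/10·(-1.337578)+1/4·0.206602≈-0.349623
n=4: y≈-0.349623, sp=-1, e=sp−y≈-0.650377; I≈-1.990924, D=e−e_prev≈-0.987955; u=3/2·(-0.650377)+3/2·(-1.990924)+3/2·(-0.987955)≈-5.443884; next y=3/10·(-0.349623)+1/4·(-5.443884)≈-1.465858
n=5: y≈-1.465858, sp=-1, e=sp−y≈0.465858; I≈-1.525066, D=e−e_prev≈1.116235; u=3/2·0.465858+3/2·(-1.525066)+3/2·1.116235≈0.085540; next y=3/10·(-1.465858)+1/4·0.085540≈-0.418372
n=6: y≈-0.418372, sp=-1, e=sp−y≈-0.581628; I≈-2.106694, D=e−e_prev≈-1.047486; u=3/2·(-0.581628)+3/2·(-2.106694)+3/2·(-1.047486)≈-5.603710; next y=3/10·(-0.418372)+1/4·(-5.603710)≈-1.526439
n=7: y≈-1.526439, sp=-1, e=sp−y≈0.526439; I≈-1.580254, D=e−e_prev≈1.108067; u=3/2·0.526439+3/2·(-1.580254)+3/2·1.108067≈0.081378; next y=3/10·(-1.526439)+1/4·0.081378≈-0.437587
n=8: y≈-0.437587, sp=-1, e=sp−y≈-0.562413; I≈-2.142667, D=e−e_prev≈-1.088852; u=3/2·(-0.562413)+3/2·(-2.142667)+3/2·(-1.088852)≈-5.690897; next y=3/10·(-0.437587)+1/4·(-5.690897)≈-1.554001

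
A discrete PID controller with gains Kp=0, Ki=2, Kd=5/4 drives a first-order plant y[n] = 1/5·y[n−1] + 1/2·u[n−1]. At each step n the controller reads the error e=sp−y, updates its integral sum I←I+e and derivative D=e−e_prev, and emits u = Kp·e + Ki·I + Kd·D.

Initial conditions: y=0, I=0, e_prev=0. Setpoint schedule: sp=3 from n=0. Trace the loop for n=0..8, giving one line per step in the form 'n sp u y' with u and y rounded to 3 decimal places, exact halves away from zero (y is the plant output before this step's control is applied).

(exact arithmetic carried between steps; '≈' marks a value shown rounded to 6 d.p. or computed from one; I and e_prev carry over from the previous line; the table rounds u and y to 3 d.p., halves away from zero)
n=0: y=0, sp=3, e=sp−y=3; I=3, D=e−e_prev=3; u=0·3+2·3+5/4·3=9.75; next y=1/5·0+1/2·9.75=4.875
n=1: y=4.875, sp=3, e=sp−y=-1.875; I=1.125, D=e−e_prev=-4.875; u=0·(-1.875)+2·1.125+5/4·(-4.875)=-3.84375; next y=1/5·4.875+1/2·(-3.84375)=-0.946875
n=2: y=-0.946875, sp=3, e=sp−y=3.946875; I=5.071875, D=e−e_prev=5.821875; u=0·3.946875+2·5.071875+5/4·5.821875≈17.421094; next y=1/5·(-0.946875)+1/2·17.421094≈8.521172
n=3: y≈8.521172, sp=3, e=sp−y≈-5.521172; I≈-0.449297, D=e−e_prev≈-9.468047; u=0·(-5.521172)+2·(-0.449297)+5/4·(-9.468047)≈-12.733652; next y=1/5·8.521172+1/2·(-12.733652)≈-4.662592
n=4: y≈-4.662592, sp=3, e=sp−y≈7.662592; I≈7.213295, D=e−e_prev≈13.183764; u=0·7.662592+2·7.213295+5/4·13.183764≈30.906294; next y=1/5·(-4.662592)+1/2·30.906294≈14.520629
n=5: y≈14.520629, sp=3, e=sp−y≈-11.520629; I≈-4.307334, D=e−e_prev≈-19.183221; u=0·(-11.520629)+2·(-4.307334)+5/4·(-19.183221)≈-32.593694; next y=1/5·14.520629+1/2·(-32.593694)≈-13.392721
n=6: y≈-13.392721, sp=3, e=sp−y≈16.392721; I≈12.085387, D=e−e_prev≈27.913350; u=0·16.392721+2·12.085387+5/4·27.913350≈59.062462; next y=1/5·(-13.392721)+1/2·59.062462≈26.852687
n=7: y≈26.852687, sp=3, e=sp−y≈-23.852687; I≈-11.767299, D=e−e_prev≈-40.245408; u=0·(-23.852687)+2·(-11.767299)+5/4·(-40.245408)≈-73.841359; next y=1/5·26.852687+1/2·(-73.841359)≈-31.550142
n=8: y≈-31.550142, sp=3, e=sp−y≈34.550142; I≈22.782842, D=e−e_prev≈58.402829; u=0·34.550142+2·22.782842+5/4·58.402829≈118.569221; next y=1/5·(-31.550142)+1/2·118.569221≈52.974582

0 3 9.750 0.000
1 3 -3.844 4.875
2 3 17.421 -0.947
3 3 -12.734 8.521
4 3 30.906 -4.663
5 3 -32.594 14.521
6 3 59.062 -13.393
7 3 -73.841 26.853
8 3 118.569 -31.550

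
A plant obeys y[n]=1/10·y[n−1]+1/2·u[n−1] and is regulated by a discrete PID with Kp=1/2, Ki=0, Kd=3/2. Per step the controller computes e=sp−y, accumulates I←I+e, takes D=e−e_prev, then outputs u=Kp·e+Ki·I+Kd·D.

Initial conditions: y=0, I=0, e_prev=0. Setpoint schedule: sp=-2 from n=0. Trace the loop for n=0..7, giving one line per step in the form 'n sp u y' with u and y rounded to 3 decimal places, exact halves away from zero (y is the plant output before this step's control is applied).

0 -2 -4.000 0.000
1 -2 3.000 -2.000
2 -2 -6.600 1.300
3 -2 7.290 -3.170
4 -2 -12.411 3.328
5 -2 15.737 -5.873
6 -2 -24.372 7.281
7 -2 32.838 -11.458

(exact arithmetic carried between steps; '≈' marks a value shown rounded to 6 d.p. or computed from one; I and e_prev carry over from the previous line; the table rounds u and y to 3 d.p., halves away from zero)
n=0: y=0, sp=-2, e=sp−y=-2; I=-2, D=e−e_prev=-2; u=1/2·(-2)+0·(-2)+3/2·(-2)=-4; next y=1/10·0+1/2·(-4)=-2
n=1: y=-2, sp=-2, e=sp−y=0; I=-2, D=e−e_prev=2; u=1/2·0+0·(-2)+3/2·2=3; next y=1/10·(-2)+1/2·3=1.3
n=2: y=1.3, sp=-2, e=sp−y=-3.3; I=-5.3, D=e−e_prev=-3.3; u=1/2·(-3.3)+0·(-5.3)+3/2·(-3.3)=-6.6; next y=1/10·1.3+1/2·(-6.6)=-3.17
n=3: y=-3.17, sp=-2, e=sp−y=1.17; I=-4.13, D=e−e_prev=4.47; u=1/2·1.17+0·(-4.13)+3/2·4.47=7.29; next y=1/10·(-3.17)+1/2·7.29=3.328
n=4: y=3.328, sp=-2, e=sp−y=-5.328; I=-9.458, D=e−e_prev=-6.498; u=1/2·(-5.328)+0·(-9.458)+3/2·(-6.498)=-12.411; next y=1/10·3.328+1/2·(-12.411)=-5.8727
n=5: y=-5.8727, sp=-2, e=sp−y=3.8727; I=-5.5853, D=e−e_prev=9.2007; u=1/2·3.8727+0·(-5.5853)+3/2·9.2007=15.7374; next y=1/10·(-5.8727)+1/2·15.7374=7.28143
n=6: y=7.28143, sp=-2, e=sp−y=-9.28143; I=-14.86673, D=e−e_prev=-13.15413; u=1/2·(-9.28143)+0·(-14.86673)+3/2·(-13.15413)=-24.37191; next y=1/10·7.28143+1/2·(-24.37191)=-11.457812
n=7: y=-11.457812, sp=-2, e=sp−y=9.457812; I=-5.408918, D=e−e_prev=18.739242; u=1/2·9.457812+0·(-5.408918)+3/2·18.739242=32.837769; next y=1/10·(-11.457812)+1/2·32.837769≈15.273103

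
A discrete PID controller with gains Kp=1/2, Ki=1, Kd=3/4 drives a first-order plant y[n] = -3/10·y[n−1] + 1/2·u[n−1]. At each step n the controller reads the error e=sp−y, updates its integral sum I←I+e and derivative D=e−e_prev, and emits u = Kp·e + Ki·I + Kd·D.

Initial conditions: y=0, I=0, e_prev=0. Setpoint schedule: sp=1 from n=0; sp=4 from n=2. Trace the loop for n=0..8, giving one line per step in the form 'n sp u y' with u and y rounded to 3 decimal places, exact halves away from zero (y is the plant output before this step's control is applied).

(exact arithmetic carried between steps; '≈' marks a value shown rounded to 6 d.p. or computed from one; I and e_prev carry over from the previous line; the table rounds u and y to 3 d.p., halves away from zero)
n=0: y=0, sp=1, e=sp−y=1; I=1, D=e−e_prev=1; u=1/2·1+1·1+3/4·1=2.25; next y=-3/10·0+1/2·2.25=1.125
n=1: y=1.125, sp=1, e=sp−y=-0.125; I=0.875, D=e−e_prev=-1.125; u=1/2·(-0.125)+1·0.875+3/4·(-1.125)=-0.03125; next y=-3/10·1.125+1/2·(-0.03125)=-0.353125
n=2: y=-0.353125, sp=4, e=sp−y=4.353125; I=5.228125, D=e−e_prev=4.478125; u=1/2·4.353125+1·5.228125+3/4·4.478125≈10.763281; next y=-3/10·(-0.353125)+1/2·10.763281≈5.487578
n=3: y≈5.487578, sp=4, e=sp−y≈-1.487578; I≈3.740547, D=e−e_prev≈-5.840703; u=1/2·(-1.487578)+1·3.740547+3/4·(-5.840703)≈-1.383770; next y=-3/10·5.487578+1/2·(-1.383770)≈-2.338158
n=4: y≈-2.338158, sp=4, e=sp−y≈6.338158; I≈10.078705, D=e−e_prev≈7.825736; u=1/2·6.338158+1·10.078705+3/4·7.825736≈19.117086; next y=-3/10·(-2.338158)+1/2·19.117086≈10.259991
n=5: y≈10.259991, sp=4, e=sp−y≈-6.259991; I≈3.818714, D=e−e_prev≈-12.598149; u=1/2·(-6.259991)+1·3.818714+3/4·(-12.598149)≈-8.759893; next y=-3/10·10.259991+1/2·(-8.759893)≈-7.457943
n=6: y≈-7.457943, sp=4, e=sp−y≈11.457943; I≈15.276658, D=e−e_prev≈17.717934; u=1/2·11.457943+1·15.276658+3/4·17.717934≈34.294080; next y=-3/10·(-7.457943)+1/2·34.294080≈19.384423
n=7: y≈19.384423, sp=4, e=sp−y≈-15.384423; I≈-0.107765, D=e−e_prev≈-26.842367; u=1/2·(-15.384423)+1·(-0.107765)+3/4·(-26.842367)≈-27.931752; next y=-3/10·19.384423+1/2·(-27.931752)≈-19.781203
n=8: y≈-19.781203, sp=4, e=sp−y≈23.781203; I≈23.673438, D=e−e_prev≈39.165626; u=1/2·23.781203+1·23.673438+3/4·39.165626≈64.938259; next y=-3/10·(-19.781203)+1/2·64.938259≈38.403490

0 1 2.250 0.000
1 1 -0.031 1.125
2 4 10.763 -0.353
3 4 -1.384 5.488
4 4 19.117 -2.338
5 4 -8.760 10.260
6 4 34.294 -7.458
7 4 -27.932 19.384
8 4 64.938 -19.781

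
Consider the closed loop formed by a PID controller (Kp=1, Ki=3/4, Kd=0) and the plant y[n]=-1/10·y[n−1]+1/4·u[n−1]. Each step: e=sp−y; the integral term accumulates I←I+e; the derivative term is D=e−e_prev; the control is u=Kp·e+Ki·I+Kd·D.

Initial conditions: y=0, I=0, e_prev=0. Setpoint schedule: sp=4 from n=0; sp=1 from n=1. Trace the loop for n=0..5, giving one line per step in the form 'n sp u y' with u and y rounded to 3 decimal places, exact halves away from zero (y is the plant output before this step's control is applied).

0 4 7.000 0.000
1 1 1.688 1.750
2 1 3.755 0.247
3 1 3.153 0.914
4 1 3.597 0.697
5 1 3.592 0.830

(exact arithmetic carried between steps; '≈' marks a value shown rounded to 6 d.p. or computed from one; I and e_prev carry over from the previous line; the table rounds u and y to 3 d.p., halves away from zero)
n=0: y=0, sp=4, e=sp−y=4; I=4, D=e−e_prev=4; u=1·4+3/4·4+0·4=7; next y=-1/10·0+1/4·7=1.75
n=1: y=1.75, sp=1, e=sp−y=-0.75; I=3.25, D=e−e_prev=-4.75; u=1·(-0.75)+3/4·3.25+0·(-4.75)=1.6875; next y=-1/10·1.75+1/4·1.6875=0.246875
n=2: y=0.246875, sp=1, e=sp−y=0.753125; I=4.003125, D=e−e_prev=1.503125; u=1·0.753125+3/4·4.003125+0·1.503125≈3.755469; next y=-1/10·0.246875+1/4·3.755469≈0.914180
n=3: y≈0.914180, sp=1, e=sp−y≈0.085820; I≈4.088945, D=e−e_prev≈-0.667305; u=1·0.085820+3/4·4.088945+0·(-0.667305)≈3.152529; next y=-1/10·0.914180+1/4·3.152529≈0.696714
n=4: y≈0.696714, sp=1, e=sp−y≈0.303286; I≈4.392231, D=e−e_prev≈0.217465; u=1·0.303286+3/4·4.392231+0·0.217465≈3.597459; next y=-1/10·0.696714+1/4·3.597459≈0.829693
n=5: y≈0.829693, sp=1, e=sp−y≈0.170307; I≈4.562538, D=e−e_prev≈-0.132979; u=1·0.170307+3/4·4.562538+0·(-0.132979)≈3.592210; next y=-1/10·0.829693+1/4·3.592210≈0.815083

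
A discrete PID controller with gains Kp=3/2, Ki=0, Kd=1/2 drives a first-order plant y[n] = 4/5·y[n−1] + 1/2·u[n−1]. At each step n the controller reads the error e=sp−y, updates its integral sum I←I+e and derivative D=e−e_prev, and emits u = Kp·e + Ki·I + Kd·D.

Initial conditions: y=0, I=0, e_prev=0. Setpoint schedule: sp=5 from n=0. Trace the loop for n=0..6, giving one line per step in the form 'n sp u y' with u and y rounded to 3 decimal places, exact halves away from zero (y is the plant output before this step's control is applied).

0 5 10.000 0.000
1 5 -2.500 5.000
2 5 4.500 2.750
3 5 -0.025 4.450
4 5 2.630 3.548
5 5 0.968 4.153
6 5 1.964 3.806

(exact arithmetic carried between steps; '≈' marks a value shown rounded to 6 d.p. or computed from one; I and e_prev carry over from the previous line; the table rounds u and y to 3 d.p., halves away from zero)
n=0: y=0, sp=5, e=sp−y=5; I=5, D=e−e_prev=5; u=3/2·5+0·5+1/2·5=10; next y=4/5·0+1/2·10=5
n=1: y=5, sp=5, e=sp−y=0; I=5, D=e−e_prev=-5; u=3/2·0+0·5+1/2·(-5)=-2.5; next y=4/5·5+1/2·(-2.5)=2.75
n=2: y=2.75, sp=5, e=sp−y=2.25; I=7.25, D=e−e_prev=2.25; u=3/2·2.25+0·7.25+1/2·2.25=4.5; next y=4/5·2.75+1/2·4.5=4.45
n=3: y=4.45, sp=5, e=sp−y=0.55; I=7.8, D=e−e_prev=-1.7; u=3/2·0.55+0·7.8+1/2·(-1.7)=-0.025; next y=4/5·4.45+1/2·(-0.025)=3.5475
n=4: y=3.5475, sp=5, e=sp−y=1.4525; I=9.2525, D=e−e_prev=0.9025; u=3/2·1.4525+0·9.2525+1/2·0.9025=2.63; next y=4/5·3.5475+1/2·2.63=4.153
n=5: y=4.153, sp=5, e=sp−y=0.847; I=10.0995, D=e−e_prev=-0.6055; u=3/2·0.847+0·10.0995+1/2·(-0.6055)=0.96775; next y=4/5·4.153+1/2·0.96775=3.806275
n=6: y=3.806275, sp=5, e=sp−y=1.193725; I=11.293225, D=e−e_prev=0.346725; u=3/2·1.193725+0·11.293225+1/2·0.346725=1.96395; next y=4/5·3.806275+1/2·1.96395=4.026995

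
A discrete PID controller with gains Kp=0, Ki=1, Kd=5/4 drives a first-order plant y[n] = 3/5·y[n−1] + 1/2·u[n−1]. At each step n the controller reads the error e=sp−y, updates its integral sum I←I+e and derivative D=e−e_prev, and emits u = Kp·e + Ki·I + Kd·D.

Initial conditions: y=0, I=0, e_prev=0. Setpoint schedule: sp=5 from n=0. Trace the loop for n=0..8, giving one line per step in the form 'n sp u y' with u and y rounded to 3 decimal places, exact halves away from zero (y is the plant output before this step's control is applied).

(exact arithmetic carried between steps; '≈' marks a value shown rounded to 6 d.p. or computed from one; I and e_prev carry over from the previous line; the table rounds u and y to 3 d.p., halves away from zero)
n=0: y=0, sp=5, e=sp−y=5; I=5, D=e−e_prev=5; u=0·5+1·5+5/4·5=11.25; next y=3/5·0+1/2·11.25=5.625
n=1: y=5.625, sp=5, e=sp−y=-0.625; I=4.375, D=e−e_prev=-5.625; u=0·(-0.625)+1·4.375+5/4·(-5.625)=-2.65625; next y=3/5·5.625+1/2·(-2.65625)=2.046875
n=2: y=2.046875, sp=5, e=sp−y=2.953125; I=7.328125, D=e−e_prev=3.578125; u=0·2.953125+1·7.328125+5/4·3.578125≈11.800781; next y=3/5·2.046875+1/2·11.800781≈7.128516
n=3: y≈7.128516, sp=5, e=sp−y≈-2.128516; I≈5.199609, D=e−e_prev≈-5.081641; u=0·(-2.128516)+1·5.199609+5/4·(-5.081641)≈-1.152441; next y=3/5·7.128516+1/2·(-1.152441)≈3.700889
n=4: y≈3.700889, sp=5, e=sp−y≈1.299111; I≈6.498721, D=e−e_prev≈3.427627; u=0·1.299111+1·6.498721+5/4·3.427627≈10.783254; next y=3/5·3.700889+1/2·10.783254≈7.612160
n=5: y≈7.612160, sp=5, e=sp−y≈-2.612160; I≈3.886560, D=e−e_prev≈-3.911272; u=0·(-2.612160)+1·3.886560+5/4·(-3.911272)≈-1.002529; next y=3/5·7.612160+1/2·(-1.002529)≈4.066032
n=6: y≈4.066032, sp=5, e=sp−y≈0.933968; I≈4.820529, D=e−e_prev≈3.546129; u=0·0.933968+1·4.820529+5/4·3.546129≈9.253190; next y=3/5·4.066032+1/2·9.253190≈7.066214
n=7: y≈7.066214, sp=5, e=sp−y≈-2.066214; I≈2.754315, D=e−e_prev≈-3.000182; u=0·(-2.066214)+1·2.754315+5/4·(-3.000182)≈-0.995913; next y=3/5·7.066214+1/2·(-0.995913)≈3.741772
n=8: y≈3.741772, sp=5, e=sp−y≈1.258228; I≈4.012543, D=e−e_prev≈3.324442; u=0·1.258228+1·4.012543+5/4·3.324442≈8.168096; next y=3/5·3.741772+1/2·8.168096≈6.329111

0 5 11.250 0.000
1 5 -2.656 5.625
2 5 11.801 2.047
3 5 -1.152 7.129
4 5 10.783 3.701
5 5 -1.003 7.612
6 5 9.253 4.066
7 5 -0.996 7.066
8 5 8.168 3.742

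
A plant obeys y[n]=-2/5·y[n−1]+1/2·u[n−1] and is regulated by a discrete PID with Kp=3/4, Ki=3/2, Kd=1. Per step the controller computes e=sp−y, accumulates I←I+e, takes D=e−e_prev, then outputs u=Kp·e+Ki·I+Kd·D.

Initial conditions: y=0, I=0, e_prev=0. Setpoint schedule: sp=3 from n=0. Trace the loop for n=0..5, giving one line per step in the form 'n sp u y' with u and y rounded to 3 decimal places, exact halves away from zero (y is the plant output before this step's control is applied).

(exact arithmetic carried between steps; '≈' marks a value shown rounded to 6 d.p. or computed from one; I and e_prev carry over from the previous line; the table rounds u and y to 3 d.p., halves away from zero)
n=0: y=0, sp=3, e=sp−y=3; I=3, D=e−e_prev=3; u=3/4·3+3/2·3+1·3=9.75; next y=-2/5·0+1/2·9.75=4.875
n=1: y=4.875, sp=3, e=sp−y=-1.875; I=1.125, D=e−e_prev=-4.875; u=3/4·(-1.875)+3/2·1.125+1·(-4.875)=-4.59375; next y=-2/5·4.875+1/2·(-4.59375)=-4.246875
n=2: y=-4.246875, sp=3, e=sp−y=7.246875; I=8.371875, D=e−e_prev=9.121875; u=3/4·7.246875+3/2·8.371875+1·9.121875≈27.114844; next y=-2/5·(-4.246875)+1/2·27.114844≈15.256172
n=3: y≈15.256172, sp=3, e=sp−y≈-12.256172; I≈-3.884297, D=e−e_prev≈-19.503047; u=3/4·(-12.256172)+3/2·(-3.884297)+1·(-19.503047)≈-34.521621; next y=-2/5·15.256172+1/2·(-34.521621)≈-23.363279
n=4: y≈-23.363279, sp=3, e=sp−y≈26.363279; I≈22.478982, D=e−e_prev≈38.619451; u=3/4·26.363279+3/2·22.478982+1·38.619451≈92.110384; next y=-2/5·(-23.363279)+1/2·92.110384≈55.400504
n=5: y≈55.400504, sp=3, e=sp−y≈-52.400504; I≈-29.921521, D=e−e_prev≈-78.763783; u=3/4·(-52.400504)+3/2·(-29.921521)+1·(-78.763783)≈-162.946443; next y=-2/5·55.400504+1/2·(-162.946443)≈-103.633423

0 3 9.750 0.000
1 3 -4.594 4.875
2 3 27.115 -4.247
3 3 -34.522 15.256
4 3 92.110 -23.363
5 3 -162.946 55.401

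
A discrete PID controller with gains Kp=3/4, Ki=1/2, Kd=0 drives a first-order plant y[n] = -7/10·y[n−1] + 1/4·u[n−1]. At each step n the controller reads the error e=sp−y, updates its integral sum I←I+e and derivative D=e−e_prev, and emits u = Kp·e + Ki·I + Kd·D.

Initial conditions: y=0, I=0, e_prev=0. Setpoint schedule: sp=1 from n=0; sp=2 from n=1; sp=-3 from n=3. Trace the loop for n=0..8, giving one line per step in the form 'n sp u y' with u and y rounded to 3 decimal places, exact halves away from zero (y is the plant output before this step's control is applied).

0 1 1.250 0.000
1 2 2.609 0.313
2 2 3.302 0.434
3 -3 -2.275 0.522
4 -3 -2.216 -0.934
5 -3 -4.542 0.100
6 -3 -4.460 -1.205
7 -3 -6.525 -0.271
8 -3 -6.427 -1.441

(exact arithmetic carried between steps; '≈' marks a value shown rounded to 6 d.p. or computed from one; I and e_prev carry over from the previous line; the table rounds u and y to 3 d.p., halves away from zero)
n=0: y=0, sp=1, e=sp−y=1; I=1, D=e−e_prev=1; u=3/4·1+1/2·1+0·1=1.25; next y=-7/10·0+1/4·1.25=0.3125
n=1: y=0.3125, sp=2, e=sp−y=1.6875; I=2.6875, D=e−e_prev=0.6875; u=3/4·1.6875+1/2·2.6875+0·0.6875=2.609375; next y=-7/10·0.3125+1/4·2.609375≈0.433594
n=2: y≈0.433594, sp=2, e=sp−y≈1.566406; I≈4.253906, D=e−e_prev≈-0.121094; u=3/4·1.566406+1/2·4.253906+0·(-0.121094)≈3.301758; next y=-7/10·0.433594+1/4·3.301758≈0.521924
n=3: y≈0.521924, sp=-3, e=sp−y≈-3.521924; I≈0.731982, D=e−e_prev≈-5.088330; u=3/4·(-3.521924)+1/2·0.731982+0·(-5.088330)≈-2.275452; next y=-7/10·0.521924+1/4·(-2.275452)≈-0.934210
n=4: y≈-0.934210, sp=-3, e=sp−y≈-2.065790; I≈-1.333808, D=e−e_prev≈1.456133; u=3/4·(-2.065790)+1/2·(-1.333808)+0·1.456133≈-2.216247; next y=-7/10·(-0.934210)+1/4·(-2.216247)≈0.099885
n=5: y≈0.099885, sp=-3, e=sp−y≈-3.099885; I≈-4.433693, D=e−e_prev≈-1.034095; u=3/4·(-3.099885)+1/2·(-4.433693)+0·(-1.034095)≈-4.541760; next y=-7/10·0.099885+1/4·(-4.541760)≈-1.205360
n=6: y≈-1.205360, sp=-3, e=sp−y≈-1.794640; I≈-6.228333, D=e−e_prev≈1.305245; u=3/4·(-1.794640)+1/2·(-6.228333)+0·1.305245≈-4.460147; next y=-7/10·(-1.205360)+1/4·(-4.460147)≈-0.271285
n=7: y≈-0.271285, sp=-3, e=sp−y≈-2.728715; I≈-8.957048, D=e−e_prev≈-0.934075; u=3/4·(-2.728715)+1/2·(-8.957048)+0·(-0.934075)≈-6.525060; next y=-7/10·(-0.271285)+1/4·(-6.525060)≈-1.441366
n=8: y≈-1.441366, sp=-3, e=sp−y≈-1.558634; I≈-10.515683, D=e−e_prev≈1.170081; u=3/4·(-1.558634)+1/2·(-10.515683)+0·1.170081≈-6.426817; next y=-7/10·(-1.441366)+1/4·(-6.426817)≈-0.597748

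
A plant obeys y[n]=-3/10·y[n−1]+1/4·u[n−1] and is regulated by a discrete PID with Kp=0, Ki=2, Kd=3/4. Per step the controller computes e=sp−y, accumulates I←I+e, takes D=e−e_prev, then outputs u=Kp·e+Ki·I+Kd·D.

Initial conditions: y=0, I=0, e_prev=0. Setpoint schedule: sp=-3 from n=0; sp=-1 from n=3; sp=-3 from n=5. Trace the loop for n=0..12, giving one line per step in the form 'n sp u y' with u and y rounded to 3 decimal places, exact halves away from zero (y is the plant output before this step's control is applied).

0 -3 -8.250 0.000
1 -3 -6.328 -2.063
2 -3 -12.773 -0.963
3 -1 -5.184 -2.904
4 -1 -11.150 -0.425
5 -3 -9.794 -2.660
6 -3 -13.427 -1.650
7 -3 -12.038 -2.862
8 -3 -15.177 -2.151
9 -3 -13.598 -3.149
10 -3 -15.957 -2.455
11 -3 -14.332 -3.253
12 -3 -16.201 -2.607

(exact arithmetic carried between steps; '≈' marks a value shown rounded to 6 d.p. or computed from one; I and e_prev carry over from the previous line; the table rounds u and y to 3 d.p., halves away from zero)
n=0: y=0, sp=-3, e=sp−y=-3; I=-3, D=e−e_prev=-3; u=0·(-3)+2·(-3)+3/4·(-3)=-8.25; next y=-3/10·0+1/4·(-8.25)=-2.0625
n=1: y=-2.0625, sp=-3, e=sp−y=-0.9375; I=-3.9375, D=e−e_prev=2.0625; u=0·(-0.9375)+2·(-3.9375)+3/4·2.0625=-6.328125; next y=-3/10·(-2.0625)+1/4·(-6.328125)≈-0.963281
n=2: y≈-0.963281, sp=-3, e=sp−y≈-2.036719; I≈-5.974219, D=e−e_prev≈-1.099219; u=0·(-2.036719)+2·(-5.974219)+3/4·(-1.099219)≈-12.772852; next y=-3/10·(-0.963281)+1/4·(-12.772852)≈-2.904229
n=3: y≈-2.904229, sp=-1, e=sp−y≈1.904229; I≈-4.069990, D=e−e_prev≈3.940947; u=0·1.904229+2·(-4.069990)+3/4·3.940947≈-5.184270; next y=-3/10·(-2.904229)+1/4·(-5.184270)≈-0.424799
n=4: y≈-0.424799, sp=-1, e=sp−y≈-0.575201; I≈-4.645191, D=e−e_prev≈-2.479430; u=0·(-0.575201)+2·(-4.645191)+3/4·(-2.479430)≈-11.149955; next y=-3/10·(-0.424799)+1/4·(-11.149955)≈-2.660049
n=5: y≈-2.660049, sp=-3, e=sp−y≈-0.339951; I≈-4.985142, D=e−e_prev≈0.235250; u=0·(-0.339951)+2·(-4.985142)+3/4·0.235250≈-9.793847; next y=-3/10·(-2.660049)+1/4·(-9.793847)≈-1.650447
n=6: y≈-1.650447, sp=-3, e=sp−y≈-1.349553; I≈-6.334695, D=e−e_prev≈-1.009602; u=0·(-1.349553)+2·(-6.334695)+3/4·(-1.009602)≈-13.426592; next y=-3/10·(-1.650447)+1/4·(-13.426592)≈-2.861514
n=7: y≈-2.861514, sp=-3, e=sp−y≈-0.138486; I≈-6.473181, D=e−e_prev≈1.211067; u=0·(-0.138486)+2·(-6.473181)+3/4·1.211067≈-12.038063; next y=-3/10·(-2.861514)+1/4·(-12.038063)≈-2.151061
n=8: y≈-2.151061, sp=-3, e=sp−y≈-0.848939; I≈-7.322120, D=e−e_prev≈-0.710452; u=0·(-0.848939)+2·(-7.322120)+3/4·(-0.710452)≈-15.177079; next y=-3/10·(-2.151061)+1/4·(-15.177079)≈-3.148951
n=9: y≈-3.148951, sp=-3, e=sp−y≈0.148951; I≈-7.173169, D=e−e_prev≈0.997890; u=0·0.148951+2·(-7.173169)+3/4·0.997890≈-13.597920; next y=-3/10·(-3.148951)+1/4·(-13.597920)≈-2.454795
n=10: y≈-2.454795, sp=-3, e=sp−y≈-0.545205; I≈-7.718374, D=e−e_prev≈-0.694157; u=0·(-0.545205)+2·(-7.718374)+3/4·(-0.694157)≈-15.957366; next y=-3/10·(-2.454795)+1/4·(-15.957366)≈-3.252903
n=11: y≈-3.252903, sp=-3, e=sp−y≈0.252903; I≈-7.465471, D=e−e_prev≈0.798108; u=0·0.252903+2·(-7.465471)+3/4·0.798108≈-14.332361; next y=-3/10·(-3.252903)+1/4·(-14.332361)≈-2.607219
n=12: y≈-2.607219, sp=-3, e=sp−y≈-0.392781; I≈-7.858252, D=e−e_prev≈-0.645684; u=0·(-0.392781)+2·(-7.858252)+3/4·(-0.645684)≈-16.200766; next y=-3/10·(-2.607219)+1/4·(-16.200766)≈-3.268026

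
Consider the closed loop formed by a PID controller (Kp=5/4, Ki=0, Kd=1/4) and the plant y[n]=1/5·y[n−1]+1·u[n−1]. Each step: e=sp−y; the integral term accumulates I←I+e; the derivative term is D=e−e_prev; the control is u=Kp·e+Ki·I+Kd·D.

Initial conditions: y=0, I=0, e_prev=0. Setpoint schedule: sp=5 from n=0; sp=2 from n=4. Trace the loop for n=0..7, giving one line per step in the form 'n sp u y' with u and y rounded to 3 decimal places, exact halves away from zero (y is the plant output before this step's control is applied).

0 5 7.500 0.000
1 5 -5.000 7.500
2 5 13.375 -3.500
3 5 -13.638 12.675
4 2 21.573 -11.103
5 2 -29.304 19.352
6 2 45.488 -25.433
7 2 -64.460 40.401

(exact arithmetic carried between steps; '≈' marks a value shown rounded to 6 d.p. or computed from one; I and e_prev carry over from the previous line; the table rounds u and y to 3 d.p., halves away from zero)
n=0: y=0, sp=5, e=sp−y=5; I=5, D=e−e_prev=5; u=5/4·5+0·5+1/4·5=7.5; next y=1/5·0+1·7.5=7.5
n=1: y=7.5, sp=5, e=sp−y=-2.5; I=2.5, D=e−e_prev=-7.5; u=5/4·(-2.5)+0·2.5+1/4·(-7.5)=-5; next y=1/5·7.5+1·(-5)=-3.5
n=2: y=-3.5, sp=5, e=sp−y=8.5; I=11, D=e−e_prev=11; u=5/4·8.5+0·11+1/4·11=13.375; next y=1/5·(-3.5)+1·13.375=12.675
n=3: y=12.675, sp=5, e=sp−y=-7.675; I=3.325, D=e−e_prev=-16.175; u=5/4·(-7.675)+0·3.325+1/4·(-16.175)=-13.6375; next y=1/5·12.675+1·(-13.6375)=-11.1025
n=4: y=-11.1025, sp=2, e=sp−y=13.1025; I=16.4275, D=e−e_prev=20.7775; u=5/4·13.1025+0·16.4275+1/4·20.7775=21.5725; next y=1/5·(-11.1025)+1·21.5725=19.352
n=5: y=19.352, sp=2, e=sp−y=-17.352; I=-0.9245, D=e−e_prev=-30.4545; u=5/4·(-17.352)+0·(-0.9245)+1/4·(-30.4545)=-29.303625; next y=1/5·19.352+1·(-29.303625)=-25.433225
n=6: y=-25.433225, sp=2, e=sp−y=27.433225; I=26.508725, D=e−e_prev=44.785225; u=5/4·27.433225+0·26.508725+1/4·44.785225≈45.487838; next y=1/5·(-25.433225)+1·45.487838≈40.401193
n=7: y≈40.401193, sp=2, e=sp−y≈-38.401193; I≈-11.892468, D=e−e_prev≈-65.834418; u=5/4·(-38.401193)+0·(-11.892468)+1/4·(-65.834418)≈-64.460095; next y=1/5·40.401193+1·(-64.460095)≈-56.379857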